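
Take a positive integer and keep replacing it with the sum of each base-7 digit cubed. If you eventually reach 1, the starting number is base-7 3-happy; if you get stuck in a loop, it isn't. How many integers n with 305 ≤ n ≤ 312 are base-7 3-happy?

305: 305 → 281 → 251 → 341 → 557 → 137 → 197 → 65 → 17 → 35 → 125 → 251  (repeats 251)
306: 306 → 342 → 648 → 282 → 258 → 342  (repeats 342)
307: 307 → 433 → 343 → 1  (reaches 1)
308: 308 → 224 → 128 → 80 → 92 → 218 → 92  (repeats 92)
309: 309 → 225 → 129 → 99 → 9 → 9  (repeats 9)
310: 310 → 232 → 190 → 244 → 496 → 244  (repeats 244)
311: 311 → 251 → 341 → 557 → 137 → 197 → 65 → 17 → 35 → 125 → 251  (repeats 251)
312: 312 → 288 → 342 → 648 → 282 → 258 → 342  (repeats 342)
base-7 3-happy: 307

1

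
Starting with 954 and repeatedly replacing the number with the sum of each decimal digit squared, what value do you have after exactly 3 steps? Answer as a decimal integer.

954 → 9² + 5² + 4² = 122
122 → 1² + 2² + 2² = 9
9 → 9² = 81

81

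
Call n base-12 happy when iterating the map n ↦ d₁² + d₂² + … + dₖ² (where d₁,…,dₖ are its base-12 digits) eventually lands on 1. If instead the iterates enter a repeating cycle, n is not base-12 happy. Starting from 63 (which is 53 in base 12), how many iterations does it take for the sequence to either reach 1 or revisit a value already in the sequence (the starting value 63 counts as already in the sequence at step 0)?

63 = (5,3)_12 → 34
34 = (2,10)_12 → 104
104 = (8,8)_12 → 128
128 = (10,8)_12 → 164
164 = (1,1,8)_12 → 66
66 = (5,6)_12 → 61
61 = (5,1)_12 → 26
26 = (2,2)_12 → 8
8 = (8)_12 → 64
64 = (5,4)_12 → 41
41 = (3,5)_12 → 34  — 34 repeats.
That took 11 steps.

11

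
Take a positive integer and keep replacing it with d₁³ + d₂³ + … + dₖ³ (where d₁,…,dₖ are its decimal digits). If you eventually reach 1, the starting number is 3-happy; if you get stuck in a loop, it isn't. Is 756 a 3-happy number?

not 3-happy

756 → 7³ + 5³ + 6³ = 684
684 → 6³ + 8³ + 4³ = 792
792 → 7³ + 9³ + 2³ = 1080
1080 → 1³ + 0³ + 8³ + 0³ = 513
513 → 5³ + 1³ + 3³ = 153
153 → 1³ + 5³ + 3³ = 153  — 153 already seen; the sequence cycles without reaching 1.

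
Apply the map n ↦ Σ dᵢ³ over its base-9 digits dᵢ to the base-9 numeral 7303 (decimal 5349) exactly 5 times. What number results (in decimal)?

9

5349 = (7,3,0,3)_9 → 7³ + 3³ + 0³ + 3³ = 343 + 27 + 0 + 27 = 397
397 = (4,8,1)_9 → 4³ + 8³ + 1³ = 64 + 512 + 1 = 577
577 = (7,1,1)_9 → 7³ + 1³ + 1³ = 343 + 1 + 1 = 345
345 = (4,2,3)_9 → 4³ + 2³ + 3³ = 64 + 8 + 27 = 99
99 = (1,2,0)_9 → 1³ + 2³ + 0³ = 1 + 8 + 0 = 9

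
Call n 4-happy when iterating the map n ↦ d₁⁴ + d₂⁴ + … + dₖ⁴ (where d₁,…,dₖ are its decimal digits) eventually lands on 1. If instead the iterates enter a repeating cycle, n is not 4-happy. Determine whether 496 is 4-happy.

496 → 4⁴ + 9⁴ + 6⁴ = 8113
8113 → 8⁴ + 1⁴ + 1⁴ + 3⁴ = 4179
4179 → 4⁴ + 1⁴ + 7⁴ + 9⁴ = 9219
9219 → 9⁴ + 2⁴ + 1⁴ + 9⁴ = 13139
13139 → 1⁴ + 3⁴ + 1⁴ + 3⁴ + 9⁴ = 6725
6725 → 6⁴ + 7⁴ + 2⁴ + 5⁴ = 4338
4338 → 4⁴ + 3⁴ + 3⁴ + 8⁴ = 4514
4514 → 4⁴ + 5⁴ + 1⁴ + 4⁴ = 1138
1138 → 1⁴ + 1⁴ + 3⁴ + 8⁴ = 4179  — 4179 already seen; the sequence cycles without reaching 1.

not 4-happy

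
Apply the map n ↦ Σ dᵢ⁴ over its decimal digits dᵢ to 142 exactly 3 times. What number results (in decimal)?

142 → 1⁴ + 4⁴ + 2⁴ = 1 + 256 + 16 = 273
273 → 2⁴ + 7⁴ + 3⁴ = 16 + 2401 + 81 = 2498
2498 → 2⁴ + 4⁴ + 9⁴ + 8⁴ = 16 + 256 + 6561 + 4096 = 10929

10929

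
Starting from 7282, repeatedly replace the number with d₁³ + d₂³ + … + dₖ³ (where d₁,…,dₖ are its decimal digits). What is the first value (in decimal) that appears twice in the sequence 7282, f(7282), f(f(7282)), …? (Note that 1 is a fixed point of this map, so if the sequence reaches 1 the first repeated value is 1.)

370

7282 → 7³ + 2³ + 8³ + 2³ = 871
871 → 8³ + 7³ + 1³ = 856
856 → 8³ + 5³ + 6³ = 853
853 → 8³ + 5³ + 3³ = 664
664 → 6³ + 6³ + 4³ = 496
496 → 4³ + 9³ + 6³ = 1009
1009 → 1³ + 0³ + 0³ + 9³ = 730
730 → 7³ + 3³ + 0³ = 370
370 → 3³ + 7³ + 0³ = 370  — 370 already appeared earlier.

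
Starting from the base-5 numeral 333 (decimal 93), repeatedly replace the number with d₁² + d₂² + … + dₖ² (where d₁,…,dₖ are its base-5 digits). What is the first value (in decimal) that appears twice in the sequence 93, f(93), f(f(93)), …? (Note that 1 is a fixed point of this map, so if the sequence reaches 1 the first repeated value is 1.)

93 = (3,3,3)_5 → 3² + 3² + 3² = 27
27 = (1,0,2)_5 → 1² + 0² + 2² = 5
5 = (1,0)_5 → 1² + 0² = 1  — reached the fixed point 1.
1 → 1, so 1 is the first repeated value.

1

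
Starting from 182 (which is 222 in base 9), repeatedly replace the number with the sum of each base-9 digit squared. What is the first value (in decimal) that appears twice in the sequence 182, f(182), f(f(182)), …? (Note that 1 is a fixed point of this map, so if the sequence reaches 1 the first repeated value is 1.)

50

182 = (2,2,2)_9 → 2² + 2² + 2² = 4 + 4 + 4 = 12
12 = (1,3)_9 → 1² + 3² = 1 + 9 = 10
10 = (1,1)_9 → 1² + 1² = 1 + 1 = 2
2 = (2)_9 → 2² = 4
4 = (4)_9 → 4² = 16
16 = (1,7)_9 → 1² + 7² = 1 + 49 = 50
50 = (5,5)_9 → 5² + 5² = 25 + 25 = 50  — 50 already appeared earlier.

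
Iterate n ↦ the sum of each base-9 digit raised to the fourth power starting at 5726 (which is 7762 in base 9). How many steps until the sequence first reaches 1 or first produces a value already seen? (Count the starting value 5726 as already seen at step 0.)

15

5726 = (7,7,6,2)_9 → 6114
6114 = (8,3,4,3)_9 → 4514
4514 = (6,1,6,5)_9 → 3218
3218 = (4,3,6,5)_9 → 2258
2258 = (3,0,7,8)_9 → 6578
6578 = (1,0,0,1,8)_9 → 4098
4098 = (5,5,5,3)_9 → 1956
1956 = (2,6,1,3)_9 → 1394
1394 = (1,8,1,8)_9 → 8194
8194 = (1,2,2,1,4)_9 → 290
290 = (3,5,2)_9 → 722
722 = (8,8,2)_9 → 8208
8208 = (1,2,2,3,0)_9 → 114
114 = (1,3,6)_9 → 1378
1378 = (1,8,0,1)_9 → 4098  — 4098 repeats.
That took 15 steps.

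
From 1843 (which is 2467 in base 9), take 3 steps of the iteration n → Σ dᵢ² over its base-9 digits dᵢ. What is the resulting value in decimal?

1843 = (2,4,6,7)_9 → 105
105 = (1,2,6)_9 → 41
41 = (4,5)_9 → 41

41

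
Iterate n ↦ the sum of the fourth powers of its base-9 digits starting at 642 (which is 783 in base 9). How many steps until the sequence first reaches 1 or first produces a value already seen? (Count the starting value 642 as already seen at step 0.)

642 = (7,8,3)_9 → 6578
6578 = (1,0,0,1,8)_9 → 4098
4098 = (5,5,5,3)_9 → 1956
1956 = (2,6,1,3)_9 → 1394
1394 = (1,8,1,8)_9 → 8194
8194 = (1,2,2,1,4)_9 → 290
290 = (3,5,2)_9 → 722
722 = (8,8,2)_9 → 8208
8208 = (1,2,2,3,0)_9 → 114
114 = (1,3,6)_9 → 1378
1378 = (1,8,0,1)_9 → 4098  — 4098 repeats.
That took 11 steps.

11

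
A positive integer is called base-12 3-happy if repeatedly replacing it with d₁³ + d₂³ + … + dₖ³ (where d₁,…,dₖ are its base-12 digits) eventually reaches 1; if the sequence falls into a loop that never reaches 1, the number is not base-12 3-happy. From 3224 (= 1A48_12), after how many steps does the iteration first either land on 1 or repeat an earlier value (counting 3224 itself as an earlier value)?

3224 = (1,10,4,8)_12 → 1³ + 10³ + 4³ + 8³ = 1577
1577 = (10,11,5)_12 → 10³ + 11³ + 5³ = 2456
2456 = (1,5,0,8)_12 → 1³ + 5³ + 0³ + 8³ = 638
638 = (4,5,2)_12 → 4³ + 5³ + 2³ = 197
197 = (1,4,5)_12 → 1³ + 4³ + 5³ = 190
190 = (1,3,10)_12 → 1³ + 3³ + 10³ = 1028
1028 = (7,1,8)_12 → 7³ + 1³ + 8³ = 856
856 = (5,11,4)_12 → 5³ + 11³ + 4³ = 1520
1520 = (10,6,8)_12 → 10³ + 6³ + 8³ = 1728
1728 = (1,0,0,0)_12 → 1³ + 0³ + 0³ + 0³ = 1  — reached 1.
That took 10 steps.

10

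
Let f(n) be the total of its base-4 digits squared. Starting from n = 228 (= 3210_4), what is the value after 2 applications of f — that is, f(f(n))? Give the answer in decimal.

228 = (3,2,1,0)_4 → 3² + 2² + 1² + 0² = 14
14 = (3,2)_4 → 3² + 2² = 13

13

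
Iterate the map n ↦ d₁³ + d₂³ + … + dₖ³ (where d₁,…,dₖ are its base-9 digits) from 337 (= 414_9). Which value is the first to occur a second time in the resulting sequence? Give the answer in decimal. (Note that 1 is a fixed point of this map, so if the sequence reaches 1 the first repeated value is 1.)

337 = (4,1,4)_9 → 4³ + 1³ + 4³ = 129
129 = (1,5,3)_9 → 1³ + 5³ + 3³ = 153
153 = (1,8,0)_9 → 1³ + 8³ + 0³ = 513
513 = (6,3,0)_9 → 6³ + 3³ + 0³ = 243
243 = (3,0,0)_9 → 3³ + 0³ + 0³ = 27
27 = (3,0)_9 → 3³ + 0³ = 27  — 27 already appeared earlier.

27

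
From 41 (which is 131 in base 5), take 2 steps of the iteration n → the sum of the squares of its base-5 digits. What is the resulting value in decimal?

41 = (1,3,1)_5 → 1² + 3² + 1² = 1 + 9 + 1 = 11
11 = (2,1)_5 → 2² + 1² = 4 + 1 = 5

5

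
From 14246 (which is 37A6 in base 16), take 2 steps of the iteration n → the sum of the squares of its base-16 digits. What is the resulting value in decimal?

148

14246 = (3,7,10,6)_16 → 194
194 = (12,2)_16 → 148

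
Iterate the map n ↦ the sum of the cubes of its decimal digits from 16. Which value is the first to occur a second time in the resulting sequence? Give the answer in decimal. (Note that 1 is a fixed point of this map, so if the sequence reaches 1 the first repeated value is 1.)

16 → 1³ + 6³ = 1 + 216 = 217
217 → 2³ + 1³ + 7³ = 8 + 1 + 343 = 352
352 → 3³ + 5³ + 2³ = 27 + 125 + 8 = 160
160 → 1³ + 6³ + 0³ = 1 + 216 + 0 = 217  — 217 already appeared earlier.

217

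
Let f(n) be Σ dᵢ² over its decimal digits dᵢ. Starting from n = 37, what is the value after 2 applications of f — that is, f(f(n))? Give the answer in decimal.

89

37 → 3² + 7² = 9 + 49 = 58
58 → 5² + 8² = 25 + 64 = 89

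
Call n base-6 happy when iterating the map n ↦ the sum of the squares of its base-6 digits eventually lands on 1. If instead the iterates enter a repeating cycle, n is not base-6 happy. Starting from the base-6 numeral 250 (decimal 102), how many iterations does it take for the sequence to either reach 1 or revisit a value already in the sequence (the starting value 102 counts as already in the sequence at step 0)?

9

102 = (2,5,0)_6 → 2² + 5² + 0² = 4 + 25 + 0 = 29
29 = (4,5)_6 → 4² + 5² = 16 + 25 = 41
41 = (1,0,5)_6 → 1² + 0² + 5² = 1 + 0 + 25 = 26
26 = (4,2)_6 → 4² + 2² = 16 + 4 = 20
20 = (3,2)_6 → 3² + 2² = 9 + 4 = 13
13 = (2,1)_6 → 2² + 1² = 4 + 1 = 5
5 = (5)_6 → 5² = 25
25 = (4,1)_6 → 4² + 1² = 16 + 1 = 17
17 = (2,5)_6 → 2² + 5² = 4 + 25 = 29  — 29 repeats.
That took 9 steps.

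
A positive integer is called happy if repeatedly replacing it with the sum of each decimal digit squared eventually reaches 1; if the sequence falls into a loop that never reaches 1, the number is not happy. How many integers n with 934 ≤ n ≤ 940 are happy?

934: 934 → 106 → 37 → 58 → 89 → 145 → 42 → 20 → 4 → 16 → 37  (repeats 37)
935: 935 → 115 → 27 → 53 → 34 → 25 → 29 → 85 → 89 → 145 → 42 → 20 → 4 → 16 → 37 → 58 → 89  (repeats 89)
936: 936 → 126 → 41 → 17 → 50 → 25 → 29 → 85 → 89 → 145 → 42 → 20 → 4 → 16 → 37 → 58 → 89  (repeats 89)
937: 937 → 139 → 91 → 82 → 68 → 100 → 1  (reaches 1)
938: 938 → 154 → 42 → 20 → 4 → 16 → 37 → 58 → 89 → 145 → 42  (repeats 42)
939: 939 → 171 → 51 → 26 → 40 → 16 → 37 → 58 → 89 → 145 → 42 → 20 → 4 → 16  (repeats 16)
940: 940 → 97 → 130 → 10 → 1  (reaches 1)
happy: 937, 940

2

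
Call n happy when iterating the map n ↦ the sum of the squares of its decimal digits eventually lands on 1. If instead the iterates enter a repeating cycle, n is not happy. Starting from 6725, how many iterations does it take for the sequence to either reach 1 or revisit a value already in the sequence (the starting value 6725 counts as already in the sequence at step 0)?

6725 → 6² + 7² + 2² + 5² = 114
114 → 1² + 1² + 4² = 18
18 → 1² + 8² = 65
65 → 6² + 5² = 61
61 → 6² + 1² = 37
37 → 3² + 7² = 58
58 → 5² + 8² = 89
89 → 8² + 9² = 145
145 → 1² + 4² + 5² = 42
42 → 4² + 2² = 20
20 → 2² + 0² = 4
4 → 4² = 16
16 → 1² + 6² = 37  — 37 repeats.
That took 13 steps.

13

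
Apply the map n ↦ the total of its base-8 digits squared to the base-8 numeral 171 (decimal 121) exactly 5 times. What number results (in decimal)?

25

121 = (1,7,1)_8 → 1² + 7² + 1² = 51
51 = (6,3)_8 → 6² + 3² = 45
45 = (5,5)_8 → 5² + 5² = 50
50 = (6,2)_8 → 6² + 2² = 40
40 = (5,0)_8 → 5² + 0² = 25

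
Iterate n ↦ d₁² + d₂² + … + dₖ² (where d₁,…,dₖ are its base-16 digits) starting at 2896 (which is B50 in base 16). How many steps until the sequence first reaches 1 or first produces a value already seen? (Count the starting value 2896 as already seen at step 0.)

7

2896 = (11,5,0)_16 → 11² + 5² + 0² = 146
146 = (9,2)_16 → 9² + 2² = 85
85 = (5,5)_16 → 5² + 5² = 50
50 = (3,2)_16 → 3² + 2² = 13
13 = (13)_16 → 13² = 169
169 = (10,9)_16 → 10² + 9² = 181
181 = (11,5)_16 → 11² + 5² = 146  — 146 repeats.
That took 7 steps.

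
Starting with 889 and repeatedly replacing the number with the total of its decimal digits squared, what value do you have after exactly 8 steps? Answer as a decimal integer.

16

889 → 8² + 8² + 9² = 209
209 → 2² + 0² + 9² = 85
85 → 8² + 5² = 89
89 → 8² + 9² = 145
145 → 1² + 4² + 5² = 42
42 → 4² + 2² = 20
20 → 2² + 0² = 4
4 → 4² = 16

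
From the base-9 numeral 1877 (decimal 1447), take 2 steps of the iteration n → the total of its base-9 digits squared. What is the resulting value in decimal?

5

1447 = (1,8,7,7)_9 → 1² + 8² + 7² + 7² = 1 + 64 + 49 + 49 = 163
163 = (2,0,1)_9 → 2² + 0² + 1² = 4 + 0 + 1 = 5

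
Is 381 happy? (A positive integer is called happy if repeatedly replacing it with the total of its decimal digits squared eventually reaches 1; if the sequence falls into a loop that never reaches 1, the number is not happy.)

not happy

381 → 3² + 8² + 1² = 9 + 64 + 1 = 74
74 → 7² + 4² = 49 + 16 = 65
65 → 6² + 5² = 36 + 25 = 61
61 → 6² + 1² = 36 + 1 = 37
37 → 3² + 7² = 9 + 49 = 58
58 → 5² + 8² = 25 + 64 = 89
89 → 8² + 9² = 64 + 81 = 145
145 → 1² + 4² + 5² = 1 + 16 + 25 = 42
42 → 4² + 2² = 16 + 4 = 20
20 → 2² + 0² = 4 + 0 = 4
4 → 4² = 16
16 → 1² + 6² = 1 + 36 = 37  — 37 already seen; the sequence cycles without reaching 1.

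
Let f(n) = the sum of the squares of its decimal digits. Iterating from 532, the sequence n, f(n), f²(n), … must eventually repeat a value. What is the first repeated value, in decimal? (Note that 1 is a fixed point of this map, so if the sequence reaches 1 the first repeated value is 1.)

532 → 38
38 → 73
73 → 58
58 → 89
89 → 145
145 → 42
42 → 20
20 → 4
4 → 16
16 → 37
37 → 58  — 58 already appeared earlier.

58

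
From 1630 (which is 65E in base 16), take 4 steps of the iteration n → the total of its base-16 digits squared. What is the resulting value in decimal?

1630 = (6,5,14)_16 → 6² + 5² + 14² = 36 + 25 + 196 = 257
257 = (1,0,1)_16 → 1² + 0² + 1² = 1 + 0 + 1 = 2
2 = (2)_16 → 2² = 4
4 = (4)_16 → 4² = 16

16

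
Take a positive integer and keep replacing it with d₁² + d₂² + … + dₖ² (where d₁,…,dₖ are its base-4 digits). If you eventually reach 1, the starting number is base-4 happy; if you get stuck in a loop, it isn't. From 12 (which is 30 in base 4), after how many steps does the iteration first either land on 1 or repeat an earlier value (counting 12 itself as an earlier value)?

12 = (3,0)_4 → 3² + 0² = 9 + 0 = 9
9 = (2,1)_4 → 2² + 1² = 4 + 1 = 5
5 = (1,1)_4 → 1² + 1² = 1 + 1 = 2
2 = (2)_4 → 2² = 4
4 = (1,0)_4 → 1² + 0² = 1 + 0 = 1  — reached 1.
That took 5 steps.

5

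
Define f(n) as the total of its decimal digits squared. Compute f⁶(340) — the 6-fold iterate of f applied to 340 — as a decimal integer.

340 → 3² + 4² + 0² = 25
25 → 2² + 5² = 29
29 → 2² + 9² = 85
85 → 8² + 5² = 89
89 → 8² + 9² = 145
145 → 1² + 4² + 5² = 42

42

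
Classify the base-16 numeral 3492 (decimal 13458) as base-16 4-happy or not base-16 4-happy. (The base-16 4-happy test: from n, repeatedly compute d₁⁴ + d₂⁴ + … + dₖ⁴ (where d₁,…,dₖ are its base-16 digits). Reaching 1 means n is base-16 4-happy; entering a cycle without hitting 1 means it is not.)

not base-16 4-happy

13458 = (3,4,9,2)_16 → 3⁴ + 4⁴ + 9⁴ + 2⁴ = 6914
6914 = (1,11,0,2)_16 → 1⁴ + 11⁴ + 0⁴ + 2⁴ = 14658
14658 = (3,9,4,2)_16 → 3⁴ + 9⁴ + 4⁴ + 2⁴ = 6914  — 6914 already seen; the sequence cycles without reaching 1.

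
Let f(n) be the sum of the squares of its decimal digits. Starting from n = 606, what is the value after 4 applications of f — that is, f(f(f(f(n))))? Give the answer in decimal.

25

606 → 6² + 0² + 6² = 72
72 → 7² + 2² = 53
53 → 5² + 3² = 34
34 → 3² + 4² = 25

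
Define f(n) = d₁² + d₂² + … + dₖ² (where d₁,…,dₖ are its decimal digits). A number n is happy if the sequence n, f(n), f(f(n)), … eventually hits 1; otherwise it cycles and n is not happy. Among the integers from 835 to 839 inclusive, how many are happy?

835: 835 → 98 → 145 → 42 → 20 → 4 → 16 → 37 → 58 → 89 → 145  (repeats 145)
836: 836 → 109 → 82 → 68 → 100 → 1  (reaches 1)
837: 837 → 122 → 9 → 81 → 65 → 61 → 37 → 58 → 89 → 145 → 42 → 20 → 4 → 16 → 37  (repeats 37)
838: 838 → 137 → 59 → 106 → 37 → 58 → 89 → 145 → 42 → 20 → 4 → 16 → 37  (repeats 37)
839: 839 → 154 → 42 → 20 → 4 → 16 → 37 → 58 → 89 → 145 → 42  (repeats 42)
happy: 836

1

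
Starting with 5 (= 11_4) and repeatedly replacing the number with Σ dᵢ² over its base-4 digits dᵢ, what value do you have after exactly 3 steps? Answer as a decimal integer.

1

5 = (1,1)_4 → 1² + 1² = 1 + 1 = 2
2 = (2)_4 → 2² = 4
4 = (1,0)_4 → 1² + 0² = 1 + 0 = 1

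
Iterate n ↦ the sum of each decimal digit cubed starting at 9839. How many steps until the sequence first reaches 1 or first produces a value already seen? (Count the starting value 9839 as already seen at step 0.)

9839 → 9³ + 8³ + 3³ + 9³ = 1997
1997 → 1³ + 9³ + 9³ + 7³ = 1802
1802 → 1³ + 8³ + 0³ + 2³ = 521
521 → 5³ + 2³ + 1³ = 134
134 → 1³ + 3³ + 4³ = 92
92 → 9³ + 2³ = 737
737 → 7³ + 3³ + 7³ = 713
713 → 7³ + 1³ + 3³ = 371
371 → 3³ + 7³ + 1³ = 371  — 371 repeats.
That took 9 steps.

9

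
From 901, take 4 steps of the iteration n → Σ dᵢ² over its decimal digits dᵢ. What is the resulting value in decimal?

901 → 9² + 0² + 1² = 82
82 → 8² + 2² = 68
68 → 6² + 8² = 100
100 → 1² + 0² + 0² = 1

1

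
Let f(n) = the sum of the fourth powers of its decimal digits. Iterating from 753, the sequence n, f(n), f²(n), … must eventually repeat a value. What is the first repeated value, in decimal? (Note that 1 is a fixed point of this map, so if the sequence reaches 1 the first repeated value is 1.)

8208

753 → 7⁴ + 5⁴ + 3⁴ = 3107
3107 → 3⁴ + 1⁴ + 0⁴ + 7⁴ = 2483
2483 → 2⁴ + 4⁴ + 8⁴ + 3⁴ = 4449
4449 → 4⁴ + 4⁴ + 4⁴ + 9⁴ = 7329
7329 → 7⁴ + 3⁴ + 2⁴ + 9⁴ = 9059
9059 → 9⁴ + 0⁴ + 5⁴ + 9⁴ = 13747
13747 → 1⁴ + 3⁴ + 7⁴ + 4⁴ + 7⁴ = 5140
5140 → 5⁴ + 1⁴ + 4⁴ + 0⁴ = 882
882 → 8⁴ + 8⁴ + 2⁴ = 8208
8208 → 8⁴ + 2⁴ + 0⁴ + 8⁴ = 8208  — 8208 already appeared earlier.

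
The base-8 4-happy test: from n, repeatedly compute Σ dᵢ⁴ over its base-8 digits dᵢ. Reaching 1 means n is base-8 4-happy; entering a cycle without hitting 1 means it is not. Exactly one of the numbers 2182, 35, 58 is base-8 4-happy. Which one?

2182: 2182 → 1568 → 337 → 642 → 33 → 257 → 257  — repeats 257 (not base-8 4-happy)
35: 35 → 337 → 642 → 33 → 257 → 257  — repeats 257 (not base-8 4-happy)
58: 58 → 2417 → 2178 → 288 → 512 → 1  — reaches 1 (base-8 4-happy)

58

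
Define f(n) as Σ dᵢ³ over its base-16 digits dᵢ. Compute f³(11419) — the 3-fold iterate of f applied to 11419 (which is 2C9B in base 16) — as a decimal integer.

11419 = (2,12,9,11)_16 → 2³ + 12³ + 9³ + 11³ = 8 + 1728 + 729 + 1331 = 3796
3796 = (14,13,4)_16 → 14³ + 13³ + 4³ = 2744 + 2197 + 64 = 5005
5005 = (1,3,8,13)_16 → 1³ + 3³ + 8³ + 13³ = 1 + 27 + 512 + 2197 = 2737

2737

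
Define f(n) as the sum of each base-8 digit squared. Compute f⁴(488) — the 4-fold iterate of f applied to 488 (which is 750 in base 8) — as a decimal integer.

32

488 = (7,5,0)_8 → 74
74 = (1,1,2)_8 → 6
6 = (6)_8 → 36
36 = (4,4)_8 → 32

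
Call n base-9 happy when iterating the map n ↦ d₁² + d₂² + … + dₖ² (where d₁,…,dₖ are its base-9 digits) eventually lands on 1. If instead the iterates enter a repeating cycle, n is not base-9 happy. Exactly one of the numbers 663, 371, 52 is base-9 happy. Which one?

663

663: 663 → 101 → 9 → 1  — reaches 1 (base-9 happy)
371: 371 → 45 → 25 → 53 → 89 → 65 → 53  — repeats 53 (not base-9 happy)
52: 52 → 74 → 68 → 74  — repeats 74 (not base-9 happy)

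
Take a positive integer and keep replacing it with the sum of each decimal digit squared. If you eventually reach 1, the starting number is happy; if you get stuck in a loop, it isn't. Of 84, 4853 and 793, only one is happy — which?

793

84: 84 → 80 → 64 → 52 → 29 → 85 → 89 → 145 → 42 → 20 → 4 → 16 → 37 → 58 → 89  — repeats 89 (not happy)
4853: 4853 → 114 → 18 → 65 → 61 → 37 → 58 → 89 → 145 → 42 → 20 → 4 → 16 → 37  — repeats 37 (not happy)
793: 793 → 139 → 91 → 82 → 68 → 100 → 1  — reaches 1 (happy)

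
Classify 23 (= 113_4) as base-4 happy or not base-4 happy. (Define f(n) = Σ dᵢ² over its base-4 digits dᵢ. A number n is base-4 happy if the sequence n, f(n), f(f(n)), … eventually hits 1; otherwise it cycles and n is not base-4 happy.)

23 = (1,1,3)_4 → 1² + 1² + 3² = 1 + 1 + 9 = 11
11 = (2,3)_4 → 2² + 3² = 4 + 9 = 13
13 = (3,1)_4 → 3² + 1² = 9 + 1 = 10
10 = (2,2)_4 → 2² + 2² = 4 + 4 = 8
8 = (2,0)_4 → 2² + 0² = 4 + 0 = 4
4 = (1,0)_4 → 1² + 0² = 1 + 0 = 1  — reached 1.

base-4 happy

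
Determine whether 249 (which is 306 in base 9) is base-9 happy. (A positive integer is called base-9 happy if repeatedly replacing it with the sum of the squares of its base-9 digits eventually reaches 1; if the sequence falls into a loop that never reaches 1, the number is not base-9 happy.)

249 = (3,0,6)_9 → 3² + 0² + 6² = 45
45 = (5,0)_9 → 5² + 0² = 25
25 = (2,7)_9 → 2² + 7² = 53
53 = (5,8)_9 → 5² + 8² = 89
89 = (1,0,8)_9 → 1² + 0² + 8² = 65
65 = (7,2)_9 → 7² + 2² = 53  — 53 already seen; the sequence cycles without reaching 1.

not base-9 happy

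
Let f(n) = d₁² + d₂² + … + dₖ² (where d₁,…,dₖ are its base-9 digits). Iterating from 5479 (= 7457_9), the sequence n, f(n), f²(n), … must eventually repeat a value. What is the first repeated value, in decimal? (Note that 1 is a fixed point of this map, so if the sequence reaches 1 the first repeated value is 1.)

5479 = (7,4,5,7)_9 → 7² + 4² + 5² + 7² = 49 + 16 + 25 + 49 = 139
139 = (1,6,4)_9 → 1² + 6² + 4² = 1 + 36 + 16 = 53
53 = (5,8)_9 → 5² + 8² = 25 + 64 = 89
89 = (1,0,8)_9 → 1² + 0² + 8² = 1 + 0 + 64 = 65
65 = (7,2)_9 → 7² + 2² = 49 + 4 = 53  — 53 already appeared earlier.

53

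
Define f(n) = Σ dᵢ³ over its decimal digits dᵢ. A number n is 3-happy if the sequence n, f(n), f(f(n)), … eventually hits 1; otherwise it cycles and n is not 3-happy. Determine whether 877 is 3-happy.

877 → 8³ + 7³ + 7³ = 512 + 343 + 343 = 1198
1198 → 1³ + 1³ + 9³ + 8³ = 1 + 1 + 729 + 512 = 1243
1243 → 1³ + 2³ + 4³ + 3³ = 1 + 8 + 64 + 27 = 100
100 → 1³ + 0³ + 0³ = 1 + 0 + 0 = 1  — reached 1.

3-happy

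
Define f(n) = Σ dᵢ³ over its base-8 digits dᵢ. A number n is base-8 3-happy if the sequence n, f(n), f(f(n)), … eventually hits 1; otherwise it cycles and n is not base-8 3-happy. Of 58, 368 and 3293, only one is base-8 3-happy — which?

58: 58 → 351 → 495 → 811 → 217 → 55 → 559 → 469 → 476 → 434 → 440 → 559  — repeats 559 (not base-8 3-happy)
368: 368 → 341 → 258 → 72 → 2 → 8 → 1  — reaches 1 (base-8 3-happy)
3293: 3293 → 395 → 244 → 307 → 307  — repeats 307 (not base-8 3-happy)

368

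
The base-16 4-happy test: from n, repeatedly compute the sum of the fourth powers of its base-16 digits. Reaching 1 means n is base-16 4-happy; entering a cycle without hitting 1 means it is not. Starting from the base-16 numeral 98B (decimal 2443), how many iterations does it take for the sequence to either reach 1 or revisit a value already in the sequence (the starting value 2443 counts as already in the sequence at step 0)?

11

2443 = (9,8,11)_16 → 9⁴ + 8⁴ + 11⁴ = 25298
25298 = (6,2,13,2)_16 → 6⁴ + 2⁴ + 13⁴ + 2⁴ = 29889
29889 = (7,4,12,1)_16 → 7⁴ + 4⁴ + 12⁴ + 1⁴ = 23394
23394 = (5,11,6,2)_16 → 5⁴ + 11⁴ + 6⁴ + 2⁴ = 16578
16578 = (4,0,12,2)_16 → 4⁴ + 0⁴ + 12⁴ + 2⁴ = 21008
21008 = (5,2,1,0)_16 → 5⁴ + 2⁴ + 1⁴ + 0⁴ = 642
642 = (2,8,2)_16 → 2⁴ + 8⁴ + 2⁴ = 4128
4128 = (1,0,2,0)_16 → 1⁴ + 0⁴ + 2⁴ + 0⁴ = 17
17 = (1,1)_16 → 1⁴ + 1⁴ = 2
2 = (2)_16 → 2⁴ = 16
16 = (1,0)_16 → 1⁴ + 0⁴ = 1  — reached 1.
That took 11 steps.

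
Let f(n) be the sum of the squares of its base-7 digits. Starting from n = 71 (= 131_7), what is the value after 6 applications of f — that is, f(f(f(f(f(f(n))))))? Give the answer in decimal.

71 = (1,3,1)_7 → 1² + 3² + 1² = 1 + 9 + 1 = 11
11 = (1,4)_7 → 1² + 4² = 1 + 16 = 17
17 = (2,3)_7 → 2² + 3² = 4 + 9 = 13
13 = (1,6)_7 → 1² + 6² = 1 + 36 = 37
37 = (5,2)_7 → 5² + 2² = 25 + 4 = 29
29 = (4,1)_7 → 4² + 1² = 16 + 1 = 17

17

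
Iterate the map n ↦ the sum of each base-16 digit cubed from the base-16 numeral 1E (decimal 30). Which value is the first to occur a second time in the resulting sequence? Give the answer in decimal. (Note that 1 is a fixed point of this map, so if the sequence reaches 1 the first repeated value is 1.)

30 = (1,14)_16 → 1³ + 14³ = 1 + 2744 = 2745
2745 = (10,11,9)_16 → 10³ + 11³ + 9³ = 1000 + 1331 + 729 = 3060
3060 = (11,15,4)_16 → 11³ + 15³ + 4³ = 1331 + 3375 + 64 = 4770
4770 = (1,2,10,2)_16 → 1³ + 2³ + 10³ + 2³ = 1 + 8 + 1000 + 8 = 1017
1017 = (3,15,9)_16 → 3³ + 15³ + 9³ = 27 + 3375 + 729 = 4131
4131 = (1,0,2,3)_16 → 1³ + 0³ + 2³ + 3³ = 1 + 0 + 8 + 27 = 36
36 = (2,4)_16 → 2³ + 4³ = 8 + 64 = 72
72 = (4,8)_16 → 4³ + 8³ = 64 + 512 = 576
576 = (2,4,0)_16 → 2³ + 4³ + 0³ = 8 + 64 + 0 = 72  — 72 already appeared earlier.

72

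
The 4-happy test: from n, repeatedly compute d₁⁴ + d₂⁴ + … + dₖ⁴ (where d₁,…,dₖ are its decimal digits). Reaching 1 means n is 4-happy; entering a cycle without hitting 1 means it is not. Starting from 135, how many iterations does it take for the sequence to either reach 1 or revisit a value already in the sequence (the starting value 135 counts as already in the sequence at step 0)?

14

135 → 707
707 → 4802
4802 → 4368
4368 → 5729
5729 → 9603
9603 → 7938
7938 → 13139
13139 → 6725
6725 → 4338
4338 → 4514
4514 → 1138
1138 → 4179
4179 → 9219
9219 → 13139  — 13139 repeats.
That took 14 steps.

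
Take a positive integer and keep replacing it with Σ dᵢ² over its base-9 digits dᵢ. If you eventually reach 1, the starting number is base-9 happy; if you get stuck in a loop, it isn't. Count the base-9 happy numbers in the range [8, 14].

1

8: 8 → 64 → 50 → 50  — not base-9 happy
9: 9 → 1  — base-9 happy
10: 10 → 2 → 4 → 16 → 50 → 50  — not base-9 happy
11: 11 → 5 → 25 → 53 → 89 → 65 → 53  — not base-9 happy
12: 12 → 10 → 2 → 4 → 16 → 50 → 50  — not base-9 happy
13: 13 → 17 → 65 → 53 → 89 → 65  — not base-9 happy
14: 14 → 26 → 68 → 74 → 68  — not base-9 happy
base-9 happy: 9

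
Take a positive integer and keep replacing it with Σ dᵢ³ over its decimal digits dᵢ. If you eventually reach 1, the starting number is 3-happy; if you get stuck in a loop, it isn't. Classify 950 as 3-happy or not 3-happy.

not 3-happy

950 → 854
854 → 701
701 → 344
344 → 155
155 → 251
251 → 134
134 → 92
92 → 737
737 → 713
713 → 371
371 → 371  — 371 already seen; the sequence cycles without reaching 1.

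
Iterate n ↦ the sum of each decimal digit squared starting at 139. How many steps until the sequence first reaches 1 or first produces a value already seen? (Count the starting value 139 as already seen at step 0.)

139 → 1² + 3² + 9² = 91
91 → 9² + 1² = 82
82 → 8² + 2² = 68
68 → 6² + 8² = 100
100 → 1² + 0² + 0² = 1  — reached 1.
That took 5 steps.

5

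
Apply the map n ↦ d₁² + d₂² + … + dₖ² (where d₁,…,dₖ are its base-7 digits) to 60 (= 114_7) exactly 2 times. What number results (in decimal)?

60 = (1,1,4)_7 → 1² + 1² + 4² = 18
18 = (2,4)_7 → 2² + 4² = 20

20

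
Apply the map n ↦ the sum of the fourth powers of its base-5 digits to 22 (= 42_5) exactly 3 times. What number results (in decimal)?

114

22 = (4,2)_5 → 272
272 = (2,0,4,2)_5 → 288
288 = (2,1,2,3)_5 → 114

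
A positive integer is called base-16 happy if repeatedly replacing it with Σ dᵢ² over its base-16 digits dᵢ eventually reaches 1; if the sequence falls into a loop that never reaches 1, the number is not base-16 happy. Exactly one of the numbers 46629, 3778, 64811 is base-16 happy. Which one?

46629: 46629 → 186 → 221 → 338 → 30 → 197 → 169 → 181 → 146 → 85 → 50 → 13 → 169  — repeats 169 (not base-16 happy)
3778: 3778 → 344 → 90 → 125 → 218 → 269 → 170 → 200 → 208 → 169 → 181 → 146 → 85 → 50 → 13 → 169  — repeats 169 (not base-16 happy)
64811: 64811 → 519 → 53 → 34 → 8 → 64 → 16 → 1  — reaches 1 (base-16 happy)

64811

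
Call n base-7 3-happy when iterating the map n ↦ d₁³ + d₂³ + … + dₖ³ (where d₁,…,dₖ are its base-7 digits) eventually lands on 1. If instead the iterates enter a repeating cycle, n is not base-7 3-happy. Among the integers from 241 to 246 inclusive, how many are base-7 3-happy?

1

241: 241 → 307 → 433 → 343 → 1  — base-7 3-happy
242: 242 → 344 → 2 → 8 → 2  — not base-7 3-happy
243: 243 → 405 → 219 → 99 → 9 → 9  — not base-7 3-happy
244: 244 → 496 → 244  — not base-7 3-happy
245: 245 → 125 → 251 → 341 → 557 → 137 → 197 → 65 → 17 → 35 → 125  — not base-7 3-happy
246: 246 → 126 → 72 → 36 → 126  — not base-7 3-happy
base-7 3-happy: 241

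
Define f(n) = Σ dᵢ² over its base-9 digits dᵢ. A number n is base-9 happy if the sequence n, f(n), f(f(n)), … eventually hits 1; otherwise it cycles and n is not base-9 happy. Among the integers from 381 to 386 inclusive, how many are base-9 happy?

381: 381 → 61 → 85 → 17 → 65 → 53 → 89 → 65  — not base-9 happy
382: 382 → 68 → 74 → 68  — not base-9 happy
383: 383 → 77 → 89 → 65 → 53 → 89  — not base-9 happy
384: 384 → 88 → 50 → 50  — not base-9 happy
385: 385 → 101 → 9 → 1  — base-9 happy
386: 386 → 116 → 74 → 68 → 74  — not base-9 happy
base-9 happy: 385

1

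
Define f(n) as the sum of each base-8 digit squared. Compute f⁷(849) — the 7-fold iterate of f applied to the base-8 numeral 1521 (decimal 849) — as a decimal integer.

36

849 = (1,5,2,1)_8 → 1² + 5² + 2² + 1² = 1 + 25 + 4 + 1 = 31
31 = (3,7)_8 → 3² + 7² = 9 + 49 = 58
58 = (7,2)_8 → 7² + 2² = 49 + 4 = 53
53 = (6,5)_8 → 6² + 5² = 36 + 25 = 61
61 = (7,5)_8 → 7² + 5² = 49 + 25 = 74
74 = (1,1,2)_8 → 1² + 1² + 2² = 1 + 1 + 4 = 6
6 = (6)_8 → 6² = 36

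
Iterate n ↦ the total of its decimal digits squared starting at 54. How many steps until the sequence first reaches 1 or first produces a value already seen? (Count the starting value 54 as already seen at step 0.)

54 → 5² + 4² = 41
41 → 4² + 1² = 17
17 → 1² + 7² = 50
50 → 5² + 0² = 25
25 → 2² + 5² = 29
29 → 2² + 9² = 85
85 → 8² + 5² = 89
89 → 8² + 9² = 145
145 → 1² + 4² + 5² = 42
42 → 4² + 2² = 20
20 → 2² + 0² = 4
4 → 4² = 16
16 → 1² + 6² = 37
37 → 3² + 7² = 58
58 → 5² + 8² = 89  — 89 repeats.
That took 15 steps.

15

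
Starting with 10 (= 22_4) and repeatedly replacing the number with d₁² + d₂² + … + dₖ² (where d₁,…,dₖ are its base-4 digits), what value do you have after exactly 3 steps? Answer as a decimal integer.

1

10 = (2,2)_4 → 2² + 2² = 8
8 = (2,0)_4 → 2² + 0² = 4
4 = (1,0)_4 → 1² + 0² = 1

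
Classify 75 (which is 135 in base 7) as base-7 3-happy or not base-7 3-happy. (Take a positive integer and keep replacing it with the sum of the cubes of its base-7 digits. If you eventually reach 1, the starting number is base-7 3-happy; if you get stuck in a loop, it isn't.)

75 = (1,3,5)_7 → 1³ + 3³ + 5³ = 153
153 = (3,0,6)_7 → 3³ + 0³ + 6³ = 243
243 = (4,6,5)_7 → 4³ + 6³ + 5³ = 405
405 = (1,1,1,6)_7 → 1³ + 1³ + 1³ + 6³ = 219
219 = (4,3,2)_7 → 4³ + 3³ + 2³ = 99
99 = (2,0,1)_7 → 2³ + 0³ + 1³ = 9
9 = (1,2)_7 → 1³ + 2³ = 9  — 9 already seen; the sequence cycles without reaching 1.

not base-7 3-happy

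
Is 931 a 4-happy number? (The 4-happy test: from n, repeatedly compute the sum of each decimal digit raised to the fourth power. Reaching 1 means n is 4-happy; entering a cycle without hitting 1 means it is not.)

not 4-happy

931 → 6643
6643 → 2929
2929 → 13154
13154 → 964
964 → 8113
8113 → 4179
4179 → 9219
9219 → 13139
13139 → 6725
6725 → 4338
4338 → 4514
4514 → 1138
1138 → 4179  — 4179 already seen; the sequence cycles without reaching 1.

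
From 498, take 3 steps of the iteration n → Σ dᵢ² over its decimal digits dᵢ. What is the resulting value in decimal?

498 → 4² + 9² + 8² = 16 + 81 + 64 = 161
161 → 1² + 6² + 1² = 1 + 36 + 1 = 38
38 → 3² + 8² = 9 + 64 = 73

73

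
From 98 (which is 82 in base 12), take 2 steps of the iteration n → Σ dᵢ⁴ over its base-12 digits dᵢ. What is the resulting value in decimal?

98 = (8,2)_12 → 4112
4112 = (2,4,6,8)_12 → 5664

5664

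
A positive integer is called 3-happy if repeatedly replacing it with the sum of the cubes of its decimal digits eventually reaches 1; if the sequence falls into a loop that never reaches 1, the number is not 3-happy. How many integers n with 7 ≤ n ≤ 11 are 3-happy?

7: 7 → 343 → 118 → 514 → 190 → 730 → 370 → 370  — not 3-happy
8: 8 → 512 → 134 → 92 → 737 → 713 → 371 → 371  — not 3-happy
9: 9 → 729 → 1080 → 513 → 153 → 153  — not 3-happy
10: 10 → 1  — 3-happy
11: 11 → 2 → 8 → 512 → 134 → 92 → 737 → 713 → 371 → 371  — not 3-happy
3-happy: 10

1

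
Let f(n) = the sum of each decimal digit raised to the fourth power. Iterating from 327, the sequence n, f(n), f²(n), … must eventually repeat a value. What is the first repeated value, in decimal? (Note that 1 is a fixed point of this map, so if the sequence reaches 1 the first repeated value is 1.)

13139

327 → 3⁴ + 2⁴ + 7⁴ = 2498
2498 → 2⁴ + 4⁴ + 9⁴ + 8⁴ = 10929
10929 → 1⁴ + 0⁴ + 9⁴ + 2⁴ + 9⁴ = 13139
13139 → 1⁴ + 3⁴ + 1⁴ + 3⁴ + 9⁴ = 6725
6725 → 6⁴ + 7⁴ + 2⁴ + 5⁴ = 4338
4338 → 4⁴ + 3⁴ + 3⁴ + 8⁴ = 4514
4514 → 4⁴ + 5⁴ + 1⁴ + 4⁴ = 1138
1138 → 1⁴ + 1⁴ + 3⁴ + 8⁴ = 4179
4179 → 4⁴ + 1⁴ + 7⁴ + 9⁴ = 9219
9219 → 9⁴ + 2⁴ + 1⁴ + 9⁴ = 13139  — 13139 already appeared earlier.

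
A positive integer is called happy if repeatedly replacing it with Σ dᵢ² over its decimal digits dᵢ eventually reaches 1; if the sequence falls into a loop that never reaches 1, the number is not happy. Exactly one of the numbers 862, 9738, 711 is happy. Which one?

9738

862: 862 → 104 → 17 → 50 → 25 → 29 → 85 → 89 → 145 → 42 → 20 → 4 → 16 → 37 → 58 → 89  — repeats 89 (not happy)
9738: 9738 → 203 → 13 → 10 → 1  — reaches 1 (happy)
711: 711 → 51 → 26 → 40 → 16 → 37 → 58 → 89 → 145 → 42 → 20 → 4 → 16  — repeats 16 (not happy)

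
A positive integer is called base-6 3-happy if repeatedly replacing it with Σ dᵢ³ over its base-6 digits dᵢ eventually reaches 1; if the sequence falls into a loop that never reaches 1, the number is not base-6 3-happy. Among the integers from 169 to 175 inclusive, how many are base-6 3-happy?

169: 169 → 129 → 81 → 36 → 1  — base-6 3-happy
170: 170 → 136 → 155 → 190 → 190  — not base-6 3-happy
171: 171 → 155 → 190 → 190  — not base-6 3-happy
172: 172 → 192 → 133 → 92 → 43 → 3 → 27 → 91 → 36 → 1  — base-6 3-happy
173: 173 → 253 → 3 → 27 → 91 → 36 → 1  — base-6 3-happy
174: 174 → 189 → 153 → 92 → 43 → 3 → 27 → 91 → 36 → 1  — base-6 3-happy
175: 175 → 190 → 190  — not base-6 3-happy
base-6 3-happy: 169, 172, 173, 174

4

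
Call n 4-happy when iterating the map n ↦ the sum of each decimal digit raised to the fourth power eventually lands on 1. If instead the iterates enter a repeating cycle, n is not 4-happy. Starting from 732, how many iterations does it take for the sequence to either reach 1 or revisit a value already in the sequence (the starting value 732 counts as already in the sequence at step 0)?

732 → 7⁴ + 3⁴ + 2⁴ = 2498
2498 → 2⁴ + 4⁴ + 9⁴ + 8⁴ = 10929
10929 → 1⁴ + 0⁴ + 9⁴ + 2⁴ + 9⁴ = 13139
13139 → 1⁴ + 3⁴ + 1⁴ + 3⁴ + 9⁴ = 6725
6725 → 6⁴ + 7⁴ + 2⁴ + 5⁴ = 4338
4338 → 4⁴ + 3⁴ + 3⁴ + 8⁴ = 4514
4514 → 4⁴ + 5⁴ + 1⁴ + 4⁴ = 1138
1138 → 1⁴ + 1⁴ + 3⁴ + 8⁴ = 4179
4179 → 4⁴ + 1⁴ + 7⁴ + 9⁴ = 9219
9219 → 9⁴ + 2⁴ + 1⁴ + 9⁴ = 13139  — 13139 repeats.
That took 10 steps.

10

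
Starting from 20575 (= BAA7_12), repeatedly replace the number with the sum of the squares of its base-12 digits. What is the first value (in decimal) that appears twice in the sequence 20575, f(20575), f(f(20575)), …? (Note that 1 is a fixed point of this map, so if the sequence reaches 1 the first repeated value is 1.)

125

20575 = (11,10,10,7)_12 → 11² + 10² + 10² + 7² = 370
370 = (2,6,10)_12 → 2² + 6² + 10² = 140
140 = (11,8)_12 → 11² + 8² = 185
185 = (1,3,5)_12 → 1² + 3² + 5² = 35
35 = (2,11)_12 → 2² + 11² = 125
125 = (10,5)_12 → 10² + 5² = 125  — 125 already appeared earlier.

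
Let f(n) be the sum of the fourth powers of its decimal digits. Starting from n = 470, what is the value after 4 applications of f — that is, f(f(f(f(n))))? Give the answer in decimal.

470 → 4⁴ + 7⁴ + 0⁴ = 2657
2657 → 2⁴ + 6⁴ + 5⁴ + 7⁴ = 4338
4338 → 4⁴ + 3⁴ + 3⁴ + 8⁴ = 4514
4514 → 4⁴ + 5⁴ + 1⁴ + 4⁴ = 1138

1138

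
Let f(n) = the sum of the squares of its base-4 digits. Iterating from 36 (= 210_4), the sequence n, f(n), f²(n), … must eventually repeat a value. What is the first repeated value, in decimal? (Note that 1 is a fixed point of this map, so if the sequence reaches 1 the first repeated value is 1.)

36 = (2,1,0)_4 → 5
5 = (1,1)_4 → 2
2 = (2)_4 → 4
4 = (1,0)_4 → 1  — reached the fixed point 1.
1 → 1, so 1 is the first repeated value.

1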